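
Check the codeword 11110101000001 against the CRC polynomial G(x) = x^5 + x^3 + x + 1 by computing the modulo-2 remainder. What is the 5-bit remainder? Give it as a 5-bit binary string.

00010

Modulo-2 division of 11110101000001 by 101011:
  pos 0: 111101 XOR 101011 = 010110
  pos 1: 101100 XOR 101011 = 000111
  pos 4: 111100 XOR 101011 = 010111
  pos 5: 101110 XOR 101011 = 000101
  pos 8: 101001 XOR 101011 = 000010
Remainder = 00010 (nonzero — an error is detected).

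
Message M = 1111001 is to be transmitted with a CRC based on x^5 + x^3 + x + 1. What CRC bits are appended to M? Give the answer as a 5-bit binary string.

00111

Append 5 zeros: 111100100000. Divide by 101011 (XOR where the leading bit is 1):
  pos 0: 111100 XOR 101011 = 010111
  pos 1: 101111 XOR 101011 = 000100
  pos 4: 100000 XOR 101011 = 001011
  pos 6: 101100 XOR 101011 = 000111
Remainder (last 5 bits) = 00111. This is the CRC / FCS.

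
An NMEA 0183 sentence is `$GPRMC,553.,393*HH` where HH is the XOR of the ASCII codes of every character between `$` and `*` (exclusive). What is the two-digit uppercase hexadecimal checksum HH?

XOR the ASCII codes of the payload characters:
  'G' = 0x47 → acc = 0x47
  'P' = 0x50 → acc = 0x17
  'R' = 0x52 → acc = 0x45
  'M' = 0x4D → acc = 0x08
  'C' = 0x43 → acc = 0x4B
  ',' = 0x2C → acc = 0x67
  '5' = 0x35 → acc = 0x52
  '5' = 0x35 → acc = 0x67
  '3' = 0x33 → acc = 0x54
  '.' = 0x2E → acc = 0x7A
  ',' = 0x2C → acc = 0x56
  '3' = 0x33 → acc = 0x65
  '9' = 0x39 → acc = 0x5C
  '3' = 0x33 → acc = 0x6F
Checksum = 0x6F.

6F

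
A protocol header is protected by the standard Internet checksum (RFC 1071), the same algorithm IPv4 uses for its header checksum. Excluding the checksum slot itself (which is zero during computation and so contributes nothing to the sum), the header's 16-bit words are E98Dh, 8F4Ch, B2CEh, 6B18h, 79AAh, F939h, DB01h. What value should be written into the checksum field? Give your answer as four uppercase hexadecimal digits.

1B58

One's-complement addition (fold any carry out of bit 15 back into bit 0):
  0xE98D + 0x8F4C = 0x178D9 → wrap carry → 0x78DA
  0x78DA + 0xB2CE = 0x12BA8 → wrap carry → 0x2BA9
  0x2BA9 + 0x6B18 = 0x096C1
  0x96C1 + 0x79AA = 0x1106B → wrap carry → 0x106C
  0x106C + 0xF939 = 0x109A5 → wrap carry → 0x09A6
  0x09A6 + 0xDB01 = 0x0E4A7
One's-complement sum = 0xE4A7.
Checksum = ~0xE4A7 & 0xFFFF = 0x1B58.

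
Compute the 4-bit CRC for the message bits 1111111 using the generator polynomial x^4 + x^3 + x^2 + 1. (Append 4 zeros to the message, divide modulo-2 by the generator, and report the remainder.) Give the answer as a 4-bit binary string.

Append 4 zeros: 11111110000. Divide by 11101 (XOR where the leading bit is 1):
  pos 0: 11111 XOR 11101 = 00010
  pos 3: 10110 XOR 11101 = 01011
  pos 4: 10110 XOR 11101 = 01011
  pos 5: 10110 XOR 11101 = 01011
  pos 6: 10110 XOR 11101 = 01011
Remainder (last 4 bits) = 1011. This is the CRC / FCS.

1011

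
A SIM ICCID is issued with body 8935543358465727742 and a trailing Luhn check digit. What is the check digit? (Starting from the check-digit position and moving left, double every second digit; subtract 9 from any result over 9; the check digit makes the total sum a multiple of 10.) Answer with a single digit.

Partial digits right→left: 2 4 7 7 2 7 5 6 4 8 5 3 3 4 5 5 3 9 8
Double every second digit counting from the check-digit position (so the 1st, 3rd, 5th, ... of the partial from the right).
  doubled (with −9 where >9): 4 5 4 1 8 1 6 1 6 7 → sum 43
  kept as-is: 4 7 7 6 8 3 4 5 9 → sum 53
Total = 43 + 53 = 96.
Check digit = (10 − (96 mod 10)) mod 10 = 4.

4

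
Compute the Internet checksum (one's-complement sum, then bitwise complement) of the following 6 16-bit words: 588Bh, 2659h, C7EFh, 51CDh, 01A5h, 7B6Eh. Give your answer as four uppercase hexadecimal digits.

EA4A

One's-complement addition (fold any carry out of bit 15 back into bit 0):
  0x588B + 0x2659 = 0x07EE4
  0x7EE4 + 0xC7EF = 0x146D3 → wrap carry → 0x46D4
  0x46D4 + 0x51CD = 0x098A1
  0x98A1 + 0x01A5 = 0x09A46
  0x9A46 + 0x7B6E = 0x115B4 → wrap carry → 0x15B5
One's-complement sum = 0x15B5.
Checksum = ~0x15B5 & 0xFFFF = 0xEA4A.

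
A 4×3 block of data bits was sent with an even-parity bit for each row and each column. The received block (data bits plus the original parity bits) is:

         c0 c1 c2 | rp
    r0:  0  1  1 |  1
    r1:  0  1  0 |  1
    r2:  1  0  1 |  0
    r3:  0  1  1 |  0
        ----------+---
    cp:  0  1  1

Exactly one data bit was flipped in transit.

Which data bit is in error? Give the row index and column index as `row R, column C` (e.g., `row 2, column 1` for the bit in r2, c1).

Recompute each row's even parity and compare to rp:
  r0: data parity 0, sent rp 1 → mismatch
  r1: data parity 1, sent rp 1 → ok
  r2: data parity 0, sent rp 0 → ok
  r3: data parity 0, sent rp 0 → ok
Recompute each column's even parity and compare to cp:
  c0: data parity 1, sent cp 0 → mismatch
  c1: data parity 1, sent cp 1 → ok
  c2: data parity 1, sent cp 1 → ok
Exactly one row (r0) and one column (c0) fail → the flipped bit is at their intersection.

row 0, column 0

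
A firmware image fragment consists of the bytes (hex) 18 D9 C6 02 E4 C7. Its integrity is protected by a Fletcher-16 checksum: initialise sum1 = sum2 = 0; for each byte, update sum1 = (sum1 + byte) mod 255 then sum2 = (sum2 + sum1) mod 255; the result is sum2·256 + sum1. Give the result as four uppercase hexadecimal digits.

Running sums (mod 255):
  after byte 0 (18): sum1=24, sum2=24
  after byte 1 (D9): sum1=241, sum2=10
  after byte 2 (C6): sum1=184, sum2=194
  after byte 3 (02): sum1=186, sum2=125
  after byte 4 (E4): sum1=159, sum2=29
  after byte 5 (C7): sum1=103, sum2=132
Checksum = sum2·256 + sum1 = 132·256 + 103 = 33895 = 0x8467.

8467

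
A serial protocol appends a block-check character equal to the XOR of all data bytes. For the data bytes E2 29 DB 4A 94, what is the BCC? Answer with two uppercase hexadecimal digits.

XOR the bytes together:
  start with 0xE2
  0xE2 ⊕ 0x29 = 0xCB
  0xCB ⊕ 0xDB = 0x10
  0x10 ⊕ 0x4A = 0x5A
  0x5A ⊕ 0x94 = 0xCE

CE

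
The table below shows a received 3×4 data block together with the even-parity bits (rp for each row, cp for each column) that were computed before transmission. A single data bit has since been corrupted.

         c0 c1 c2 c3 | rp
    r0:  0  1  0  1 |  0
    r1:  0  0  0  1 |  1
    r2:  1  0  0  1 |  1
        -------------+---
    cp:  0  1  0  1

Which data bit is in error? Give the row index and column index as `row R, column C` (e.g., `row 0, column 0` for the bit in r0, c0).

row 2, column 0

Recompute each row's even parity and compare to rp:
  r0: data parity 0, sent rp 0 → ok
  r1: data parity 1, sent rp 1 → ok
  r2: data parity 0, sent rp 1 → mismatch
Recompute each column's even parity and compare to cp:
  c0: data parity 1, sent cp 0 → mismatch
  c1: data parity 1, sent cp 1 → ok
  c2: data parity 0, sent cp 0 → ok
  c3: data parity 1, sent cp 1 → ok
Exactly one row (r2) and one column (c0) fail → the flipped bit is at their intersection.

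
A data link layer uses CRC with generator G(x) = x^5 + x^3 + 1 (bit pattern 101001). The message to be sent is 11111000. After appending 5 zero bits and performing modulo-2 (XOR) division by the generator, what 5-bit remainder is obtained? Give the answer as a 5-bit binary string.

Append 5 zeros: 1111100000000. Divide by 101001 (XOR where the leading bit is 1):
  pos 0: 111110 XOR 101001 = 010111
  pos 1: 101110 XOR 101001 = 000111
  pos 4: 111000 XOR 101001 = 010001
  pos 5: 100010 XOR 101001 = 001011
  pos 7: 101100 XOR 101001 = 000101
Remainder (last 5 bits) = 00101. This is the CRC / FCS.

00101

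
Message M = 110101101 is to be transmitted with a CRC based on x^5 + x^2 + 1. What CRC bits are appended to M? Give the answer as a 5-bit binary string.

11111

Append 5 zeros: 11010110100000. Divide by 100101 (XOR where the leading bit is 1):
  pos 0: 110101 XOR 100101 = 010000
  pos 1: 100001 XOR 100101 = 000100
  pos 4: 100010 XOR 100101 = 000111
  pos 7: 111000 XOR 100101 = 011101
  pos 8: 111010 XOR 100101 = 011111
Remainder (last 5 bits) = 11111. This is the CRC / FCS.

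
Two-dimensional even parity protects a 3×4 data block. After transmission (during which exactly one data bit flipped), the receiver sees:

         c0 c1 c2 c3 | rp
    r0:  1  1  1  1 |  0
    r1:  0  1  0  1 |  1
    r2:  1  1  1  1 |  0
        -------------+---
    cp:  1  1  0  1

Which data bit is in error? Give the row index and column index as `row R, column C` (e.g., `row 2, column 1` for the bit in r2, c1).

row 1, column 0

Recompute each row's even parity and compare to rp:
  r0: data parity 0, sent rp 0 → ok
  r1: data parity 0, sent rp 1 → mismatch
  r2: data parity 0, sent rp 0 → ok
Recompute each column's even parity and compare to cp:
  c0: data parity 0, sent cp 1 → mismatch
  c1: data parity 1, sent cp 1 → ok
  c2: data parity 0, sent cp 0 → ok
  c3: data parity 1, sent cp 1 → ok
Exactly one row (r1) and one column (c0) fail → the flipped bit is at their intersection.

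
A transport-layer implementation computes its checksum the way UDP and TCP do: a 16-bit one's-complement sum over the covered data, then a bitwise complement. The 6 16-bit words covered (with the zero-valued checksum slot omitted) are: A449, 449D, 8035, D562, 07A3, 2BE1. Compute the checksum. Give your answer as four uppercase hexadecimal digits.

8DFC

One's-complement addition (fold any carry out of bit 15 back into bit 0):
  0xA449 + 0x449D = 0x0E8E6
  0xE8E6 + 0x8035 = 0x1691B → wrap carry → 0x691C
  0x691C + 0xD562 = 0x13E7E → wrap carry → 0x3E7F
  0x3E7F + 0x07A3 = 0x04622
  0x4622 + 0x2BE1 = 0x07203
One's-complement sum = 0x7203.
Checksum = ~0x7203 & 0xFFFF = 0x8DFC.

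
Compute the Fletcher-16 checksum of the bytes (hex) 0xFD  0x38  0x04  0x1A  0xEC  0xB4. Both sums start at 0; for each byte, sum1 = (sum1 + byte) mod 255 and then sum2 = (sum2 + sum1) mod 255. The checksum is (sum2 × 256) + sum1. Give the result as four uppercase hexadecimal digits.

Running sums (mod 255):
  after byte 0 (0xFD): sum1=253, sum2=253
  after byte 1 (0x38): sum1=54, sum2=52
  after byte 2 (0x04): sum1=58, sum2=110
  after byte 3 (0x1A): sum1=84, sum2=194
  after byte 4 (0xEC): sum1=65, sum2=4
  after byte 5 (0xB4): sum1=245, sum2=249
Checksum = sum2·256 + sum1 = 249·256 + 245 = 63989 = 0xF9F5.

F9F5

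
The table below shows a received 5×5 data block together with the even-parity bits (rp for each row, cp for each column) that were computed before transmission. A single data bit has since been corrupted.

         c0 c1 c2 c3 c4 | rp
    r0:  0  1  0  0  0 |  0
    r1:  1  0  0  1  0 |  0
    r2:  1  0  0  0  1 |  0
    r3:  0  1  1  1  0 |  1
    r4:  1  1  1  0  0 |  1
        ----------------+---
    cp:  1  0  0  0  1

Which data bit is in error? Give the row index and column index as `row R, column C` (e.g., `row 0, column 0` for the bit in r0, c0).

row 0, column 1

Recompute each row's even parity and compare to rp:
  r0: data parity 1, sent rp 0 → mismatch
  r1: data parity 0, sent rp 0 → ok
  r2: data parity 0, sent rp 0 → ok
  r3: data parity 1, sent rp 1 → ok
  r4: data parity 1, sent rp 1 → ok
Recompute each column's even parity and compare to cp:
  c0: data parity 1, sent cp 1 → ok
  c1: data parity 1, sent cp 0 → mismatch
  c2: data parity 0, sent cp 0 → ok
  c3: data parity 0, sent cp 0 → ok
  c4: data parity 1, sent cp 1 → ok
Exactly one row (r0) and one column (c1) fail → the flipped bit is at their intersection.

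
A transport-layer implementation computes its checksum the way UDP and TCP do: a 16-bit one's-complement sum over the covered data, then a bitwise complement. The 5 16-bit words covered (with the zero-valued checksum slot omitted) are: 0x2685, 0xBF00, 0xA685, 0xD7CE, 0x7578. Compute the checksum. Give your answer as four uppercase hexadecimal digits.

26AD

One's-complement addition (fold any carry out of bit 15 back into bit 0):
  0x2685 + 0xBF00 = 0x0E585
  0xE585 + 0xA685 = 0x18C0A → wrap carry → 0x8C0B
  0x8C0B + 0xD7CE = 0x163D9 → wrap carry → 0x63DA
  0x63DA + 0x7578 = 0x0D952
One's-complement sum = 0xD952.
Checksum = ~0xD952 & 0xFFFF = 0x26AD.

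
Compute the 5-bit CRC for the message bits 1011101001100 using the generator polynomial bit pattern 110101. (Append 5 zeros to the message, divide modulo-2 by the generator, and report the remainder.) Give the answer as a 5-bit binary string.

Append 5 zeros: 101110100110000000. Divide by 110101 (XOR where the leading bit is 1):
  pos 0: 101110 XOR 110101 = 011011
  pos 1: 110111 XOR 110101 = 000010
  pos 5: 100011 XOR 110101 = 010110
  pos 6: 101100 XOR 110101 = 011001
  pos 7: 110010 XOR 110101 = 000111
  pos 10: 111000 XOR 110101 = 001101
  pos 12: 110100 XOR 110101 = 000001
Remainder (last 5 bits) = 00001. This is the CRC / FCS.

00001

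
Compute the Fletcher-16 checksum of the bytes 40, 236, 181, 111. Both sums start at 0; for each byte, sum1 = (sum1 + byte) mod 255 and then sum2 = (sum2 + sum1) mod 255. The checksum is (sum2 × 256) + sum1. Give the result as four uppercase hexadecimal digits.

Running sums (mod 255):
  after byte 0 (40): sum1=40, sum2=40
  after byte 1 (236): sum1=21, sum2=61
  after byte 2 (181): sum1=202, sum2=8
  after byte 3 (111): sum1=58, sum2=66
Checksum = sum2·256 + sum1 = 66·256 + 58 = 16954 = 0x423A.

423A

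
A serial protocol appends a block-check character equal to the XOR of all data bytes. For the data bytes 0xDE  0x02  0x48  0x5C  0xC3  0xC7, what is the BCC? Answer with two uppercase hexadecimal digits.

XOR the bytes together:
  start with 0xDE
  0xDE ⊕ 0x02 = 0xDC
  0xDC ⊕ 0x48 = 0x94
  0x94 ⊕ 0x5C = 0xC8
  0xC8 ⊕ 0xC3 = 0x0B
  0x0B ⊕ 0xC7 = 0xCC

CC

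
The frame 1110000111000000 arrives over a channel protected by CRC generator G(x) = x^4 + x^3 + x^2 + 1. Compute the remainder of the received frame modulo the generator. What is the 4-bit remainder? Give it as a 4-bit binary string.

0000

Modulo-2 division of 1110000111000000 by 11101:
  pos 0: 11100 XOR 11101 = 00001
  pos 4: 10011 XOR 11101 = 01110
  pos 5: 11101 XOR 11101 = 00000
Remainder = 0000 (zero — the frame passes the CRC check).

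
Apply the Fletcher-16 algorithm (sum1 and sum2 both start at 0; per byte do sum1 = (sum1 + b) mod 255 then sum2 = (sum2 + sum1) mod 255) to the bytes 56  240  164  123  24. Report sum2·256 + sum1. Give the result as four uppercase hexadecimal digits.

Running sums (mod 255):
  after byte 0 (56): sum1=56, sum2=56
  after byte 1 (240): sum1=41, sum2=97
  after byte 2 (164): sum1=205, sum2=47
  after byte 3 (123): sum1=73, sum2=120
  after byte 4 (24): sum1=97, sum2=217
Checksum = sum2·256 + sum1 = 217·256 + 97 = 55649 = 0xD961.

D961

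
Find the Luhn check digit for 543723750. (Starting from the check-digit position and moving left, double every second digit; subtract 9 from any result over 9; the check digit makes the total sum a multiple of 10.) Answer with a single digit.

Partial digits right→left: 0 5 7 3 2 7 3 4 5
Double every second digit counting from the check-digit position (so the 1st, 3rd, 5th, ... of the partial from the right).
  doubled (with −9 where >9): 0 5 4 6 1 → sum 16
  kept as-is: 5 3 7 4 → sum 19
Total = 16 + 19 = 35.
Check digit = (10 − (35 mod 10)) mod 10 = 5.

5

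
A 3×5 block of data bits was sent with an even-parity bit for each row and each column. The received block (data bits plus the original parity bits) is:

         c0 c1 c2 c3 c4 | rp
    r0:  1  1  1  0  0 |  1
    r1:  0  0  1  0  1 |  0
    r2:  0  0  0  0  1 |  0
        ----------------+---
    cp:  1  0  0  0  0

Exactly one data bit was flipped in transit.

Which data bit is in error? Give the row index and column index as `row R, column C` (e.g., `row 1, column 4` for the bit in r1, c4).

row 2, column 1

Recompute each row's even parity and compare to rp:
  r0: data parity 1, sent rp 1 → ok
  r1: data parity 0, sent rp 0 → ok
  r2: data parity 1, sent rp 0 → mismatch
Recompute each column's even parity and compare to cp:
  c0: data parity 1, sent cp 1 → ok
  c1: data parity 1, sent cp 0 → mismatch
  c2: data parity 0, sent cp 0 → ok
  c3: data parity 0, sent cp 0 → ok
  c4: data parity 0, sent cp 0 → ok
Exactly one row (r2) and one column (c1) fail → the flipped bit is at their intersection.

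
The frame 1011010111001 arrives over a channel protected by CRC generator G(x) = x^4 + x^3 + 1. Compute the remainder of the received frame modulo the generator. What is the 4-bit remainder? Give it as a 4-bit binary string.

Modulo-2 division of 1011010111001 by 11001:
  pos 0: 10110 XOR 11001 = 01111
  pos 1: 11111 XOR 11001 = 00110
  pos 3: 11001 XOR 11001 = 00000
  pos 8: 11001 XOR 11001 = 00000
Remainder = 0000 (zero — the frame passes the CRC check).

0000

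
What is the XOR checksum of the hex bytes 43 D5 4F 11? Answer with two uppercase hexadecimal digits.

XOR the bytes together:
  start with 0x43
  0x43 ⊕ 0xD5 = 0x96
  0x96 ⊕ 0x4F = 0xD9
  0xD9 ⊕ 0x11 = 0xC8

C8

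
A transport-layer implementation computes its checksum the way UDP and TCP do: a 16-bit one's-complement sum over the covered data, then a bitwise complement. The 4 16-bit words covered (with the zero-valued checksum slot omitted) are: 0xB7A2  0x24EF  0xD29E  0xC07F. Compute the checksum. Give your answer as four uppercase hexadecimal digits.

904F

One's-complement addition (fold any carry out of bit 15 back into bit 0):
  0xB7A2 + 0x24EF = 0x0DC91
  0xDC91 + 0xD29E = 0x1AF2F → wrap carry → 0xAF30
  0xAF30 + 0xC07F = 0x16FAF → wrap carry → 0x6FB0
One's-complement sum = 0x6FB0.
Checksum = ~0x6FB0 & 0xFFFF = 0x904F.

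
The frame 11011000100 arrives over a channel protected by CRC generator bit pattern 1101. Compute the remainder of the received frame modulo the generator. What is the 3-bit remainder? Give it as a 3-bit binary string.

010

Modulo-2 division of 11011000100 by 1101:
  pos 0: 1101 XOR 1101 = 0000
  pos 4: 1000 XOR 1101 = 0101
  pos 5: 1011 XOR 1101 = 0110
  pos 6: 1100 XOR 1101 = 0001
Remainder = 010 (nonzero — an error is detected).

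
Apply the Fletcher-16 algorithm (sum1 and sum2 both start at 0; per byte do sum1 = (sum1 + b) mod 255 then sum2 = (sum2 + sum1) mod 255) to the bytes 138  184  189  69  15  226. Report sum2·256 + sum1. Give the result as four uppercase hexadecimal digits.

Running sums (mod 255):
  after byte 0 (138): sum1=138, sum2=138
  after byte 1 (184): sum1=67, sum2=205
  after byte 2 (189): sum1=1, sum2=206
  after byte 3 (69): sum1=70, sum2=21
  after byte 4 (15): sum1=85, sum2=106
  after byte 5 (226): sum1=56, sum2=162
Checksum = sum2·256 + sum1 = 162·256 + 56 = 41528 = 0xA238.

A238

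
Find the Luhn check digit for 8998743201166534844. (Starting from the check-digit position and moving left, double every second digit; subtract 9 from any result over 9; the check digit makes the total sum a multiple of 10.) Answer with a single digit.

Partial digits right→left: 4 4 8 4 3 5 6 6 1 1 0 2 3 4 7 8 9 9 8
Double every second digit counting from the check-digit position (so the 1st, 3rd, 5th, ... of the partial from the right).
  doubled (with −9 where >9): 8 7 6 3 2 0 6 5 9 7 → sum 53
  kept as-is: 4 4 5 6 1 2 4 8 9 → sum 43
Total = 53 + 43 = 96.
Check digit = (10 − (96 mod 10)) mod 10 = 4.

4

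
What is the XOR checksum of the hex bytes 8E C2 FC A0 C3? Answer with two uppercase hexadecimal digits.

D3

XOR the bytes together:
  start with 0x8E
  0x8E ⊕ 0xC2 = 0x4C
  0x4C ⊕ 0xFC = 0xB0
  0xB0 ⊕ 0xA0 = 0x10
  0x10 ⊕ 0xC3 = 0xD3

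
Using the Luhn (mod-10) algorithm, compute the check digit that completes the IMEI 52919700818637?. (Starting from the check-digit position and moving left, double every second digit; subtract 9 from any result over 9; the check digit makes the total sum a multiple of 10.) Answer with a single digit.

7

Partial digits right→left: 7 3 6 8 1 8 0 0 7 9 1 9 2 5
Double every second digit counting from the check-digit position (so the 1st, 3rd, 5th, ... of the partial from the right).
  doubled (with −9 where >9): 5 3 2 0 5 2 4 → sum 21
  kept as-is: 3 8 8 0 9 9 5 → sum 42
Total = 21 + 42 = 63.
Check digit = (10 − (63 mod 10)) mod 10 = 7.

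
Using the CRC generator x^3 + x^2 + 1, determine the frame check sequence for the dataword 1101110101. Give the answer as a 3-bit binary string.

Append 3 zeros: 1101110101000. Divide by 1101 (XOR where the leading bit is 1):
  pos 0: 1101 XOR 1101 = 0000
  pos 4: 1101 XOR 1101 = 0000
  pos 9: 1000 XOR 1101 = 0101
Remainder (last 3 bits) = 101. This is the CRC / FCS.

101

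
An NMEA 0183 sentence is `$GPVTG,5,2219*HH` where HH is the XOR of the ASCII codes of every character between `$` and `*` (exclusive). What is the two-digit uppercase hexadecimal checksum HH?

6F

XOR the ASCII codes of the payload characters:
  'G' = 0x47 → acc = 0x47
  'P' = 0x50 → acc = 0x17
  'V' = 0x56 → acc = 0x41
  'T' = 0x54 → acc = 0x15
  'G' = 0x47 → acc = 0x52
  ',' = 0x2C → acc = 0x7E
  '5' = 0x35 → acc = 0x4B
  ',' = 0x2C → acc = 0x67
  '2' = 0x32 → acc = 0x55
  '2' = 0x32 → acc = 0x67
  '1' = 0x31 → acc = 0x56
  '9' = 0x39 → acc = 0x6F
Checksum = 0x6F.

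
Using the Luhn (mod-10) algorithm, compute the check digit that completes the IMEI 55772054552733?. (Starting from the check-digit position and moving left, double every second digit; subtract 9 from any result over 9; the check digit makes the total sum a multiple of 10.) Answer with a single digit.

5

Partial digits right→left: 3 3 7 2 5 5 4 5 0 2 7 7 5 5
Double every second digit counting from the check-digit position (so the 1st, 3rd, 5th, ... of the partial from the right).
  doubled (with −9 where >9): 6 5 1 8 0 5 1 → sum 26
  kept as-is: 3 2 5 5 2 7 5 → sum 29
Total = 26 + 29 = 55.
Check digit = (10 − (55 mod 10)) mod 10 = 5.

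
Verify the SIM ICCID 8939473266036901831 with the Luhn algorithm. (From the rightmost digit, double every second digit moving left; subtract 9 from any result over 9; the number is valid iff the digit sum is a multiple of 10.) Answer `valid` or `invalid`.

From the right, keep odd positions and double even positions (subtract 9 from any doubled value over 9):
  doubled (positions 2,4,...): 6 2 9 6 3 4 5 9 9 → sum 53
  kept (positions 1,3,...): 1 8 0 6 0 6 3 4 3 8 → sum 39
Total = 92.
92 mod 10 = 2, so the number is invalid.

invalid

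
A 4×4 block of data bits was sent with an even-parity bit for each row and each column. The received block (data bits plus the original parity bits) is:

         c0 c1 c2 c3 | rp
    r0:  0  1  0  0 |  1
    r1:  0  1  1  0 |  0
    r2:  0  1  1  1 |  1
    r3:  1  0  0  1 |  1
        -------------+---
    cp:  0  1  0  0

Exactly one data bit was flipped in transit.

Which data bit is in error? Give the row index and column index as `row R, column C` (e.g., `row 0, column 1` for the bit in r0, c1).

Recompute each row's even parity and compare to rp:
  r0: data parity 1, sent rp 1 → ok
  r1: data parity 0, sent rp 0 → ok
  r2: data parity 1, sent rp 1 → ok
  r3: data parity 0, sent rp 1 → mismatch
Recompute each column's even parity and compare to cp:
  c0: data parity 1, sent cp 0 → mismatch
  c1: data parity 1, sent cp 1 → ok
  c2: data parity 0, sent cp 0 → ok
  c3: data parity 0, sent cp 0 → ok
Exactly one row (r3) and one column (c0) fail → the flipped bit is at their intersection.

row 3, column 0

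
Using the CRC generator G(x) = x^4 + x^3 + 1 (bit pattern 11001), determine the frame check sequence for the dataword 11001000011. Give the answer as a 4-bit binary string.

Append 4 zeros: 110010000110000. Divide by 11001 (XOR where the leading bit is 1):
  pos 0: 11001 XOR 11001 = 00000
  pos 9: 11000 XOR 11001 = 00001
Remainder (last 4 bits) = 0010. This is the CRC / FCS.

0010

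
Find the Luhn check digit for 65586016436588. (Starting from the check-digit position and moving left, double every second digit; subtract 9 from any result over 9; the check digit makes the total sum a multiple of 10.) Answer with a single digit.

Partial digits right→left: 8 8 5 6 3 4 6 1 0 6 8 5 5 6
Double every second digit counting from the check-digit position (so the 1st, 3rd, 5th, ... of the partial from the right).
  doubled (with −9 where >9): 7 1 6 3 0 7 1 → sum 25
  kept as-is: 8 6 4 1 6 5 6 → sum 36
Total = 25 + 36 = 61.
Check digit = (10 − (61 mod 10)) mod 10 = 9.

9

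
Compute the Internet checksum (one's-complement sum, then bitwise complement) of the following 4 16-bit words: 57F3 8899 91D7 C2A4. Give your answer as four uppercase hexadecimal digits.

CAF6

One's-complement addition (fold any carry out of bit 15 back into bit 0):
  0x57F3 + 0x8899 = 0x0E08C
  0xE08C + 0x91D7 = 0x17263 → wrap carry → 0x7264
  0x7264 + 0xC2A4 = 0x13508 → wrap carry → 0x3509
One's-complement sum = 0x3509.
Checksum = ~0x3509 & 0xFFFF = 0xCAF6.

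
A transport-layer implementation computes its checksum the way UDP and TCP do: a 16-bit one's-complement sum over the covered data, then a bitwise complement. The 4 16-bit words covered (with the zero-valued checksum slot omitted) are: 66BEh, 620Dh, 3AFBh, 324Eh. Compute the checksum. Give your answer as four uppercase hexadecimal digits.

C9EA

One's-complement addition (fold any carry out of bit 15 back into bit 0):
  0x66BE + 0x620D = 0x0C8CB
  0xC8CB + 0x3AFB = 0x103C6 → wrap carry → 0x03C7
  0x03C7 + 0x324E = 0x03615
One's-complement sum = 0x3615.
Checksum = ~0x3615 & 0xFFFF = 0xC9EA.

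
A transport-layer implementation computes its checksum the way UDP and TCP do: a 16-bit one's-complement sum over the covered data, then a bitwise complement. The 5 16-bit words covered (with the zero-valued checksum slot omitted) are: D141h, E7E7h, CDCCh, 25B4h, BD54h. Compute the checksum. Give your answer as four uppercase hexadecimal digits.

One's-complement addition (fold any carry out of bit 15 back into bit 0):
  0xD141 + 0xE7E7 = 0x1B928 → wrap carry → 0xB929
  0xB929 + 0xCDCC = 0x186F5 → wrap carry → 0x86F6
  0x86F6 + 0x25B4 = 0x0ACAA
  0xACAA + 0xBD54 = 0x169FE → wrap carry → 0x69FF
One's-complement sum = 0x69FF.
Checksum = ~0x69FF & 0xFFFF = 0x9600.

9600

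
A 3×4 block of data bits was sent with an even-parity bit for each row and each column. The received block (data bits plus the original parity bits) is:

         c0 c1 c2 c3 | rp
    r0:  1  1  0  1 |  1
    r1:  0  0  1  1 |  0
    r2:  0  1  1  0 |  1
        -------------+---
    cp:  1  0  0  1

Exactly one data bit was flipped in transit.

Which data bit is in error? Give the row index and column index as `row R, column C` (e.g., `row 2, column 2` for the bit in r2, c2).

row 2, column 3

Recompute each row's even parity and compare to rp:
  r0: data parity 1, sent rp 1 → ok
  r1: data parity 0, sent rp 0 → ok
  r2: data parity 0, sent rp 1 → mismatch
Recompute each column's even parity and compare to cp:
  c0: data parity 1, sent cp 1 → ok
  c1: data parity 0, sent cp 0 → ok
  c2: data parity 0, sent cp 0 → ok
  c3: data parity 0, sent cp 1 → mismatch
Exactly one row (r2) and one column (c3) fail → the flipped bit is at their intersection.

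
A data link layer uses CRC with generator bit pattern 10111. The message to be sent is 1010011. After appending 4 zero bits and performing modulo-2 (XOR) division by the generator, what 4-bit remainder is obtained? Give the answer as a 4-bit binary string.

0011

Append 4 zeros: 10100110000. Divide by 10111 (XOR where the leading bit is 1):
  pos 0: 10100 XOR 10111 = 00011
  pos 3: 11110 XOR 10111 = 01001
  pos 4: 10010 XOR 10111 = 00101
  pos 6: 10100 XOR 10111 = 00011
Remainder (last 4 bits) = 0011. This is the CRC / FCS.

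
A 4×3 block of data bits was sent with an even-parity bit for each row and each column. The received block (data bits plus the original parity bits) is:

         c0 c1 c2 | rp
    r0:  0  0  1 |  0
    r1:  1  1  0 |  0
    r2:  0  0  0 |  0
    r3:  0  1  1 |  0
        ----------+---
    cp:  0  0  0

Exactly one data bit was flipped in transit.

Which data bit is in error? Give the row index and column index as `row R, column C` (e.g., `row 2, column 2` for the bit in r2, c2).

row 0, column 0

Recompute each row's even parity and compare to rp:
  r0: data parity 1, sent rp 0 → mismatch
  r1: data parity 0, sent rp 0 → ok
  r2: data parity 0, sent rp 0 → ok
  r3: data parity 0, sent rp 0 → ok
Recompute each column's even parity and compare to cp:
  c0: data parity 1, sent cp 0 → mismatch
  c1: data parity 0, sent cp 0 → ok
  c2: data parity 0, sent cp 0 → ok
Exactly one row (r0) and one column (c0) fail → the flipped bit is at their intersection.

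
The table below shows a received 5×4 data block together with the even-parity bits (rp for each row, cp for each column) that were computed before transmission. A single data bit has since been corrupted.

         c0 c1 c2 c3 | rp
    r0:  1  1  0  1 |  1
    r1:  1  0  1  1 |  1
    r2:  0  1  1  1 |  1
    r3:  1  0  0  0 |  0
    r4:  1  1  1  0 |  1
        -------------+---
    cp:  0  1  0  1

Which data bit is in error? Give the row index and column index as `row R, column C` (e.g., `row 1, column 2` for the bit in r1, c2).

row 3, column 2

Recompute each row's even parity and compare to rp:
  r0: data parity 1, sent rp 1 → ok
  r1: data parity 1, sent rp 1 → ok
  r2: data parity 1, sent rp 1 → ok
  r3: data parity 1, sent rp 0 → mismatch
  r4: data parity 1, sent rp 1 → ok
Recompute each column's even parity and compare to cp:
  c0: data parity 0, sent cp 0 → ok
  c1: data parity 1, sent cp 1 → ok
  c2: data parity 1, sent cp 0 → mismatch
  c3: data parity 1, sent cp 1 → ok
Exactly one row (r3) and one column (c2) fail → the flipped bit is at their intersection.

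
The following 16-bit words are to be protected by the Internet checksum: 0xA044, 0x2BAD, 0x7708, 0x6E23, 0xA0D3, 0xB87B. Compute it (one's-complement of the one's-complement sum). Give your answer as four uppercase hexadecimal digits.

One's-complement addition (fold any carry out of bit 15 back into bit 0):
  0xA044 + 0x2BAD = 0x0CBF1
  0xCBF1 + 0x7708 = 0x142F9 → wrap carry → 0x42FA
  0x42FA + 0x6E23 = 0x0B11D
  0xB11D + 0xA0D3 = 0x151F0 → wrap carry → 0x51F1
  0x51F1 + 0xB87B = 0x10A6C → wrap carry → 0x0A6D
One's-complement sum = 0x0A6D.
Checksum = ~0x0A6D & 0xFFFF = 0xF592.

F592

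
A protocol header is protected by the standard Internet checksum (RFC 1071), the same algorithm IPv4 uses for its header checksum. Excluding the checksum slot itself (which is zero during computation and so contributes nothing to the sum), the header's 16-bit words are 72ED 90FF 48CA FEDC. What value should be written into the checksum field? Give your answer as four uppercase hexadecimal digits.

One's-complement addition (fold any carry out of bit 15 back into bit 0):
  0x72ED + 0x90FF = 0x103EC → wrap carry → 0x03ED
  0x03ED + 0x48CA = 0x04CB7
  0x4CB7 + 0xFEDC = 0x14B93 → wrap carry → 0x4B94
One's-complement sum = 0x4B94.
Checksum = ~0x4B94 & 0xFFFF = 0xB46B.

B46B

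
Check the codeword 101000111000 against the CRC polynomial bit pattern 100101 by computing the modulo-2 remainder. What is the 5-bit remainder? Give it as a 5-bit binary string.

00000

Modulo-2 division of 101000111000 by 100101:
  pos 0: 101000 XOR 100101 = 001101
  pos 2: 110111 XOR 100101 = 010010
  pos 3: 100101 XOR 100101 = 000000
Remainder = 00000 (zero — the frame passes the CRC check).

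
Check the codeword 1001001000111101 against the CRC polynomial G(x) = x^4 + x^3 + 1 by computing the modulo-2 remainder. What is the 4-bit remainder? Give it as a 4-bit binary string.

Modulo-2 division of 1001001000111101 by 11001:
  pos 0: 10010 XOR 11001 = 01011
  pos 1: 10110 XOR 11001 = 01111
  pos 2: 11111 XOR 11001 = 00110
  pos 4: 11000 XOR 11001 = 00001
  pos 8: 10111 XOR 11001 = 01110
  pos 9: 11101 XOR 11001 = 00100
  pos 11: 10001 XOR 11001 = 01000
Remainder = 1000 (nonzero — an error is detected).

1000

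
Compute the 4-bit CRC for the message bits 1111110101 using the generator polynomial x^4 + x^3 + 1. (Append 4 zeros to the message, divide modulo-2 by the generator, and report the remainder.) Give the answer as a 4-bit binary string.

1111

Append 4 zeros: 11111101010000. Divide by 11001 (XOR where the leading bit is 1):
  pos 0: 11111 XOR 11001 = 00110
  pos 2: 11010 XOR 11001 = 00011
  pos 5: 11101 XOR 11001 = 00100
  pos 7: 10000 XOR 11001 = 01001
  pos 8: 10010 XOR 11001 = 01011
  pos 9: 10110 XOR 11001 = 01111
Remainder (last 4 bits) = 1111. This is the CRC / FCS.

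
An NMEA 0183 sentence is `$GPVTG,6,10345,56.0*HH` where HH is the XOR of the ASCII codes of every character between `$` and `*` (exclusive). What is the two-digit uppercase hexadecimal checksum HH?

66

XOR the ASCII codes of the payload characters:
  'G' = 0x47 → acc = 0x47
  'P' = 0x50 → acc = 0x17
  'V' = 0x56 → acc = 0x41
  'T' = 0x54 → acc = 0x15
  'G' = 0x47 → acc = 0x52
  ',' = 0x2C → acc = 0x7E
  '6' = 0x36 → acc = 0x48
  ',' = 0x2C → acc = 0x64
  '1' = 0x31 → acc = 0x55
  '0' = 0x30 → acc = 0x65
  '3' = 0x33 → acc = 0x56
  '4' = 0x34 → acc = 0x62
  '5' = 0x35 → acc = 0x57
  ',' = 0x2C → acc = 0x7B
  '5' = 0x35 → acc = 0x4E
  '6' = 0x36 → acc = 0x78
  '.' = 0x2E → acc = 0x56
  '0' = 0x30 → acc = 0x66
Checksum = 0x66.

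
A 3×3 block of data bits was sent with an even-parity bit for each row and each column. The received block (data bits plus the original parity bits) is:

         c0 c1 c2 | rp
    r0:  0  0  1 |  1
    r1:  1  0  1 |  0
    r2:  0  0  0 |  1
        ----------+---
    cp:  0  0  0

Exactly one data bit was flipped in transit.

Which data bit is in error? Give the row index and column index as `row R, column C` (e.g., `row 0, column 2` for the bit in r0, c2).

Recompute each row's even parity and compare to rp:
  r0: data parity 1, sent rp 1 → ok
  r1: data parity 0, sent rp 0 → ok
  r2: data parity 0, sent rp 1 → mismatch
Recompute each column's even parity and compare to cp:
  c0: data parity 1, sent cp 0 → mismatch
  c1: data parity 0, sent cp 0 → ok
  c2: data parity 0, sent cp 0 → ok
Exactly one row (r2) and one column (c0) fail → the flipped bit is at their intersection.

row 2, column 0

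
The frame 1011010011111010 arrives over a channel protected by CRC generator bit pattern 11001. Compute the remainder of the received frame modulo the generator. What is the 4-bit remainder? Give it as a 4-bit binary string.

Modulo-2 division of 1011010011111010 by 11001:
  pos 0: 10110 XOR 11001 = 01111
  pos 1: 11111 XOR 11001 = 00110
  pos 3: 11000 XOR 11001 = 00001
  pos 7: 11111 XOR 11001 = 00110
  pos 9: 11010 XOR 11001 = 00011
Remainder = 1110 (nonzero — an error is detected).

1110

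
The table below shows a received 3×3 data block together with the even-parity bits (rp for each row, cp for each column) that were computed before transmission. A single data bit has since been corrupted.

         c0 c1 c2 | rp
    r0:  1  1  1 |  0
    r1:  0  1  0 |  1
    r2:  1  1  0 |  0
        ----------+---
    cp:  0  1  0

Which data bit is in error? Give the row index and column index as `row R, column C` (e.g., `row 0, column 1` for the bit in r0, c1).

row 0, column 2

Recompute each row's even parity and compare to rp:
  r0: data parity 1, sent rp 0 → mismatch
  r1: data parity 1, sent rp 1 → ok
  r2: data parity 0, sent rp 0 → ok
Recompute each column's even parity and compare to cp:
  c0: data parity 0, sent cp 0 → ok
  c1: data parity 1, sent cp 1 → ok
  c2: data parity 1, sent cp 0 → mismatch
Exactly one row (r0) and one column (c2) fail → the flipped bit is at their intersection.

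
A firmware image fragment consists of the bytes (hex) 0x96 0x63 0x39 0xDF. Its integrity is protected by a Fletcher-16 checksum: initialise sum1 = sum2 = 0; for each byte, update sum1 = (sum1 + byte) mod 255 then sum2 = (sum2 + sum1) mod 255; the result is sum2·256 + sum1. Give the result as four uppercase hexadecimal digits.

Running sums (mod 255):
  after byte 0 (0x96): sum1=150, sum2=150
  after byte 1 (0x63): sum1=249, sum2=144
  after byte 2 (0x39): sum1=51, sum2=195
  after byte 3 (0xDF): sum1=19, sum2=214
Checksum = sum2·256 + sum1 = 214·256 + 19 = 54803 = 0xD613.

D613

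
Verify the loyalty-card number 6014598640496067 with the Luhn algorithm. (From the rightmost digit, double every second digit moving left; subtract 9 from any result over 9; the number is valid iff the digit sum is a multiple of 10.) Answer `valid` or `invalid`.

valid

From the right, keep odd positions and double even positions (subtract 9 from any doubled value over 9):
  doubled (positions 2,4,...): 3 3 8 8 7 1 2 3 → sum 35
  kept (positions 1,3,...): 7 0 9 0 6 9 4 0 → sum 35
Total = 70.
70 mod 10 = 0, so the number is valid.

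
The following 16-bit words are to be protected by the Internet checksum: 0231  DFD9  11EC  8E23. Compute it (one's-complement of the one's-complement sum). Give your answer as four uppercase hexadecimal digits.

7DE5

One's-complement addition (fold any carry out of bit 15 back into bit 0):
  0x0231 + 0xDFD9 = 0x0E20A
  0xE20A + 0x11EC = 0x0F3F6
  0xF3F6 + 0x8E23 = 0x18219 → wrap carry → 0x821A
One's-complement sum = 0x821A.
Checksum = ~0x821A & 0xFFFF = 0x7DE5.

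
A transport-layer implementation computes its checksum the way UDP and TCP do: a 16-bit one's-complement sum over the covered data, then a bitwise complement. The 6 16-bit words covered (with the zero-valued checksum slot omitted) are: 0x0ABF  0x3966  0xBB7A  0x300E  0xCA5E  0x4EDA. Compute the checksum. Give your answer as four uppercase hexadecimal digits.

One's-complement addition (fold any carry out of bit 15 back into bit 0):
  0x0ABF + 0x3966 = 0x04425
  0x4425 + 0xBB7A = 0x0FF9F
  0xFF9F + 0x300E = 0x12FAD → wrap carry → 0x2FAE
  0x2FAE + 0xCA5E = 0x0FA0C
  0xFA0C + 0x4EDA = 0x148E6 → wrap carry → 0x48E7
One's-complement sum = 0x48E7.
Checksum = ~0x48E7 & 0xFFFF = 0xB718.

B718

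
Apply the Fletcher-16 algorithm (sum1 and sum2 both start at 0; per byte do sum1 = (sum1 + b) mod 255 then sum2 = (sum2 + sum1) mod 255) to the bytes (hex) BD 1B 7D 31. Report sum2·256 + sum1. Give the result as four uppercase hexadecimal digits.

7487

Running sums (mod 255):
  after byte 0 (BD): sum1=189, sum2=189
  after byte 1 (1B): sum1=216, sum2=150
  after byte 2 (7D): sum1=86, sum2=236
  after byte 3 (31): sum1=135, sum2=116
Checksum = sum2·256 + sum1 = 116·256 + 135 = 29831 = 0x7487.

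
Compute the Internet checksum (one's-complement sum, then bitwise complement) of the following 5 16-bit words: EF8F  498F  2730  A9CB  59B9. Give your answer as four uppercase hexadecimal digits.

One's-complement addition (fold any carry out of bit 15 back into bit 0):
  0xEF8F + 0x498F = 0x1391E → wrap carry → 0x391F
  0x391F + 0x2730 = 0x0604F
  0x604F + 0xA9CB = 0x10A1A → wrap carry → 0x0A1B
  0x0A1B + 0x59B9 = 0x063D4
One's-complement sum = 0x63D4.
Checksum = ~0x63D4 & 0xFFFF = 0x9C2B.

9C2B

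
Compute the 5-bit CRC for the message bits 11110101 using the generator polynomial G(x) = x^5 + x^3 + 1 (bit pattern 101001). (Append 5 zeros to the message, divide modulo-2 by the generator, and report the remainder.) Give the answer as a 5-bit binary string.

Append 5 zeros: 1111010100000. Divide by 101001 (XOR where the leading bit is 1):
  pos 0: 111101 XOR 101001 = 010100
  pos 1: 101000 XOR 101001 = 000001
  pos 6: 110000 XOR 101001 = 011001
  pos 7: 110010 XOR 101001 = 011011
Remainder (last 5 bits) = 11011. This is the CRC / FCS.

11011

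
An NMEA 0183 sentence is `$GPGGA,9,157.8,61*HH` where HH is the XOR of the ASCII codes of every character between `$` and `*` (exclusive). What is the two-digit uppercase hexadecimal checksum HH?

61

XOR the ASCII codes of the payload characters:
  'G' = 0x47 → acc = 0x47
  'P' = 0x50 → acc = 0x17
  'G' = 0x47 → acc = 0x50
  'G' = 0x47 → acc = 0x17
  'A' = 0x41 → acc = 0x56
  ',' = 0x2C → acc = 0x7A
  '9' = 0x39 → acc = 0x43
  ',' = 0x2C → acc = 0x6F
  '1' = 0x31 → acc = 0x5E
  '5' = 0x35 → acc = 0x6B
  '7' = 0x37 → acc = 0x5C
  '.' = 0x2E → acc = 0x72
  '8' = 0x38 → acc = 0x4A
  ',' = 0x2C → acc = 0x66
  '6' = 0x36 → acc = 0x50
  '1' = 0x31 → acc = 0x61
Checksum = 0x61.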